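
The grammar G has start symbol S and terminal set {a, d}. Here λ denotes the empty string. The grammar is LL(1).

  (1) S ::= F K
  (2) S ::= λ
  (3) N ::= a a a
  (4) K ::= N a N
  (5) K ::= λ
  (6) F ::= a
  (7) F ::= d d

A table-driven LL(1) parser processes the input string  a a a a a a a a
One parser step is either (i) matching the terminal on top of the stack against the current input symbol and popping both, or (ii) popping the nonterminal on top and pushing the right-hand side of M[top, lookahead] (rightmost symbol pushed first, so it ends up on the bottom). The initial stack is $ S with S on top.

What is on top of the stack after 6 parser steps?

a

     Stack        Input              Action
  1  $ S          a a a a a a a a $  expand S ::= F K
  2  $ K F        a a a a a a a a $  expand F ::= a
  3  $ K a        a a a a a a a a $  match a
  4  $ K          a a a a a a a $    expand K ::= N a N
  5  $ N a N      a a a a a a a $    expand N ::= a a a
  6  $ N a a a a  a a a a a a a $    match a
Stack after step 6: $ N a a a (top = a).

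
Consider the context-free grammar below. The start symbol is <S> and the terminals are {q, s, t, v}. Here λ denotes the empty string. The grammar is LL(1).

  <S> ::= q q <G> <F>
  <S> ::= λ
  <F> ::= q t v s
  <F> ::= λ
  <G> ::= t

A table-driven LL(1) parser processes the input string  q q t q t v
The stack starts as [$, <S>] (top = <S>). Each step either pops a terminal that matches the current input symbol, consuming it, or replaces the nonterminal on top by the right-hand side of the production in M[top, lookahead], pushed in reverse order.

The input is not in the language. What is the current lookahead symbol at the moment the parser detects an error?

step 1: stack=$ <S>  input=q q t q t v $  — expand <S> ::= q q <G> <F>
step 2: stack=$ <F> <G> q q  input=q q t q t v $  — match q
step 3: stack=$ <F> <G> q  input=q t q t v $  — match q
step 4: stack=$ <F> <G>  input=t q t v $  — expand <G> ::= t
step 5: stack=$ <F> t  input=t q t v $  — match t
step 6: stack=$ <F>  input=q t v $  — expand <F> ::= q t v s
step 7: stack=$ s v t q  input=q t v $  — match q
step 8: stack=$ s v t  input=t v $  — match t
step 9: stack=$ s v  input=v $  — match v
step 10: stack=$ s  input=$  — error: top is terminal s but lookahead is $

$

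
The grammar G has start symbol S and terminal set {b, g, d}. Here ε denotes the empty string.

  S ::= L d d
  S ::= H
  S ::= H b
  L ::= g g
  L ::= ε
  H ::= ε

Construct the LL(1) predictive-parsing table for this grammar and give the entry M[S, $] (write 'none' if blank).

S ::= H

FIRST(L): from L::=g g we get {g}; from L::=ε we get {ε}. So FIRST(L) = {ε, g}.
FIRST(H): from H::=ε we get {ε}. So FIRST(H) = {ε}.
FIRST(S): from S::=L d d we get {d, g}; from S::=H we get {ε}; from S::=H b we get {b}. So FIRST(S) = {ε, b, d, g}.
FOLLOW(S) includes $ since S is the start symbol.
FOLLOW(S): S appears on no right-hand side. Thus FOLLOW(S) = {$}.
For S ::= L d d: FIRST(L d d) = {d, g}, so it goes in M[S, t] for t ∈ {d, g}.
For S ::= H: FIRST(H) = {ε}, so it goes in M[S, t] for t ∈ {}; since ε ∈ FIRST, also for every t ∈ FOLLOW(S) = {$}.
For S ::= H b: FIRST(H b) = {b}, so it goes in M[S, t] for t ∈ {b}.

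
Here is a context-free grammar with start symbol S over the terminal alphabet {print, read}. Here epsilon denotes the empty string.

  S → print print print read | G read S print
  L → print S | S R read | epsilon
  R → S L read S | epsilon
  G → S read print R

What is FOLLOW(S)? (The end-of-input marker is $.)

{$, print, read}

FIRST(S): from S→print print print read we get {print}; from S→G read S print we get {print}. So FIRST(S) = {print}.
FIRST(L): from L→print S we get {print}; from L→S R read we get {print}; from L→epsilon we get {epsilon}. So FIRST(L) = {epsilon, print}.
FIRST(R): from R→S L read S we get {print}; from R→epsilon we get {epsilon}. So FIRST(R) = {epsilon, print}.
FIRST(G): from G→S read print R we get {print}. So FIRST(G) = {print}.
FOLLOW(S) includes $ since S is the start symbol.
FOLLOW(L): in R→S L read S, L is followed by read S with FIRST {read}. Thus FOLLOW(L) = {read}.
FOLLOW(G): in S→G read S print, G is followed by read S print with FIRST {read}. Thus FOLLOW(G) = {read}.
FOLLOW(R): in L→S R read, R is followed by read with FIRST {read}; in G→S read print R, the suffix after R is empty, so FOLLOW(R) ⊇ FOLLOW(G) = {read}. Thus FOLLOW(R) = {read}.
FOLLOW(S): in S→G read S print, S is followed by print with FIRST {print}; in L→print S, the suffix after S is empty, so FOLLOW(S) ⊇ FOLLOW(L) = {read}; in L→S R read, S is followed by R read with FIRST {print, read}; in R→S L read S (occurrence 1), S is followed by L read S with FIRST {print, read}; in R→S L read S (occurrence 2), the suffix after S is empty, so FOLLOW(S) ⊇ FOLLOW(R) = {read}; in G→S read print R, S is followed by read print R with FIRST {read}. Thus FOLLOW(S) = {$, print, read}.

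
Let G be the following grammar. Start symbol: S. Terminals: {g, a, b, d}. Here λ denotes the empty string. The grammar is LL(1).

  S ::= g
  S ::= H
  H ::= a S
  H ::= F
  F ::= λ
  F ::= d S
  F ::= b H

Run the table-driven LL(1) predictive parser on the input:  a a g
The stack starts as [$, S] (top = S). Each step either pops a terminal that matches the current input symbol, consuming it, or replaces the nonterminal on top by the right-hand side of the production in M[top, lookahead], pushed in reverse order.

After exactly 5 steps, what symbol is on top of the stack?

step 1: stack=$ S  input=a a g $  — expand S ::= H
step 2: stack=$ H  input=a a g $  — expand H ::= a S
step 3: stack=$ S a  input=a a g $  — match a
step 4: stack=$ S  input=a g $  — expand S ::= H
step 5: stack=$ H  input=a g $  — expand H ::= a S
Stack after step 5: $ S a (top = a).

a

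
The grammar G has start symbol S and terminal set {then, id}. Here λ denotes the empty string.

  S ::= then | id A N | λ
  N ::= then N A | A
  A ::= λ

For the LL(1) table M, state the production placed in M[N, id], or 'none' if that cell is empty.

FIRST(S): from S::=then we get {then}; from S::=id A N we get {id}; from S::=λ we get {λ}. So FIRST(S) = {λ, id, then}.
FIRST(A): from A::=λ we get {λ}. So FIRST(A) = {λ}.
FIRST(N): from N::=then N A we get {then}; from N::=A we get {λ}. So FIRST(N) = {λ, then}.
FOLLOW(S) includes $ since S is the start symbol.
FOLLOW(S): S appears on no right-hand side. Thus FOLLOW(S) = {$}.
FOLLOW(N): in S::=id A N, the suffix after N is empty, so FOLLOW(N) ⊇ FOLLOW(S) = {$}; in N::=then N A, N is followed by A with FIRST {λ}; in N::=then N A, the suffix after N is nullable (adds nothing new). Thus FOLLOW(N) = {$}.
For N ::= then N A: FIRST(then N A) = {then}, so it goes in M[N, t] for t ∈ {then}.
For N ::= A: FIRST(A) = {λ}, so it goes in M[N, t] for t ∈ {}; since λ ∈ FIRST, also for every t ∈ FOLLOW(N) = {$}.
None of these place a production in M[N, id].

none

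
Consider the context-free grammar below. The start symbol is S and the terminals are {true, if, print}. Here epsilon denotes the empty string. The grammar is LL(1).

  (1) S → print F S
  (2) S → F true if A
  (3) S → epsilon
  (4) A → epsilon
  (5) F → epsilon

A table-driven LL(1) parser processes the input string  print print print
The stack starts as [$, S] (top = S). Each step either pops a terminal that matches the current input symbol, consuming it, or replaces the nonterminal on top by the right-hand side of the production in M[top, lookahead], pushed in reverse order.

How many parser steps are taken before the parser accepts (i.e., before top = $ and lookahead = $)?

step 1: stack=$ S  input=print print print $  — expand S → print F S
step 2: stack=$ S F print  input=print print print $  — match print
step 3: stack=$ S F  input=print print $  — expand F → epsilon
step 4: stack=$ S  input=print print $  — expand S → print F S
step 5: stack=$ S F print  input=print print $  — match print
step 6: stack=$ S F  input=print $  — expand F → epsilon
step 7: stack=$ S  input=print $  — expand S → print F S
step 8: stack=$ S F print  input=print $  — match print
step 9: stack=$ S F  input=$  — expand F → epsilon
step 10: stack=$ S  input=$  — expand S → epsilon
Accept reached after 10 steps.

10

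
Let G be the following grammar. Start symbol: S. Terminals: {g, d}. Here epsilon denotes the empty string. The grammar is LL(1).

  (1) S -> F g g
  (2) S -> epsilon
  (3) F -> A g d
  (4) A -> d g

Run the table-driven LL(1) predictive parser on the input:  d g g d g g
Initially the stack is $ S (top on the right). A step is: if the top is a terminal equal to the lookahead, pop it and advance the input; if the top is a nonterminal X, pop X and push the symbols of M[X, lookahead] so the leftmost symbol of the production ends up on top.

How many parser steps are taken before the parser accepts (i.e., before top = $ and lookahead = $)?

9

     Stack          Input          Action
  1  $ S            d g g d g g $  expand S -> F g g
  2  $ g g F        d g g d g g $  expand F -> A g d
  3  $ g g d g A    d g g d g g $  expand A -> d g
  4  $ g g d g g d  d g g d g g $  match d
  5  $ g g d g g    g g d g g $    match g
  6  $ g g d g      g d g g $      match g
  7  $ g g d        d g g $        match d
  8  $ g g          g g $          match g
  9  $ g            g $            match g
Accept reached after 9 steps.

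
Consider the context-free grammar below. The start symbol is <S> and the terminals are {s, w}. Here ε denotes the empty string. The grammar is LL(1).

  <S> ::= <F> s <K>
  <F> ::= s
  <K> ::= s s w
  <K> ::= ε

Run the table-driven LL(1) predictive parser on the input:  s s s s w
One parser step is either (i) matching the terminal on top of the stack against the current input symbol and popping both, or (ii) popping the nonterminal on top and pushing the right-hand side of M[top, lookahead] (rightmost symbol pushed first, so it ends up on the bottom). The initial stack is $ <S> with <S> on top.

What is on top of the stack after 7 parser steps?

w

     Stack        Input        Action
  1  $ <S>        s s s s w $  expand <S> ::= <F> s <K>
  2  $ <K> s <F>  s s s s w $  expand <F> ::= s
  3  $ <K> s s    s s s s w $  match s
  4  $ <K> s      s s s w $    match s
  5  $ <K>        s s w $      expand <K> ::= s s w
  6  $ w s s      s s w $      match s
  7  $ w s        s w $        match s
Stack after step 7: $ w (top = w).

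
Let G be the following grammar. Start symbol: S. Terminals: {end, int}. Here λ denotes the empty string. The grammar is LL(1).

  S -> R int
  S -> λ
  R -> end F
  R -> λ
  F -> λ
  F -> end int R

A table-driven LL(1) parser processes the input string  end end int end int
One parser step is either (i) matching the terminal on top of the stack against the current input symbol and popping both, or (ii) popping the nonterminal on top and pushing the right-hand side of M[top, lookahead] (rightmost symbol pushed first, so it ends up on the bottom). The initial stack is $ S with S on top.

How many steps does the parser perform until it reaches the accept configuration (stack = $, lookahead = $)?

10

step 1: stack=$ S  input=end end int end int $  — expand S -> R int
step 2: stack=$ int R  input=end end int end int $  — expand R -> end F
step 3: stack=$ int F end  input=end end int end int $  — match end
step 4: stack=$ int F  input=end int end int $  — expand F -> end int R
step 5: stack=$ int R int end  input=end int end int $  — match end
step 6: stack=$ int R int  input=int end int $  — match int
step 7: stack=$ int R  input=end int $  — expand R -> end F
step 8: stack=$ int F end  input=end int $  — match end
step 9: stack=$ int F  input=int $  — expand F -> λ
step 10: stack=$ int  input=int $  — match int
Accept reached after 10 steps.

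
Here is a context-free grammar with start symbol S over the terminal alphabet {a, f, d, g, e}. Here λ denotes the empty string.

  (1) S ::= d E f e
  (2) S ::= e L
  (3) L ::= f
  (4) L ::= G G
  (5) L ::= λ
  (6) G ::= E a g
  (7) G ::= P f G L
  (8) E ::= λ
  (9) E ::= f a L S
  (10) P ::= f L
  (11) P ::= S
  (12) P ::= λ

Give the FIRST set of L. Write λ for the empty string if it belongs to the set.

FIRST(S) = {d, e}
FIRST(E) = {λ, f}
FIRST(P) = {λ, d, e, f}  (via S)
FIRST(G) = {a, d, e, f}  (via E a g, P f G L)
FIRST(L) = {λ, a, d, e, f}  (via G G)

{λ, a, d, e, f}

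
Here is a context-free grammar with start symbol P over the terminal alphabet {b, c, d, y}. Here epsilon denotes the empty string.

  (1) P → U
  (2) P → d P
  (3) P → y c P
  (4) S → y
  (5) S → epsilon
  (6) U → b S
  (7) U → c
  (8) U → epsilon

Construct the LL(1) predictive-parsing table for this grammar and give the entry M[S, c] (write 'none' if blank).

FIRST(S) = {epsilon, y}
FIRST(U) = {epsilon, b, c}
FIRST(P) = {epsilon, b, c, d, y}  (via U)
FOLLOW(P) includes $ since P is the start symbol.
FOLLOW(U): in P→U, the suffix after U is empty, so FOLLOW(U) ⊇ FOLLOW(P) = {$}. Thus FOLLOW(U) = {$}.
FOLLOW(S): in U→b S, the suffix after S is empty, so FOLLOW(S) ⊇ FOLLOW(U) = {$}. Thus FOLLOW(S) = {$}.
For S → y: FIRST(y) = {y}, so it goes in M[S, t] for t ∈ {y}.
For S → epsilon: FIRST(epsilon) = {epsilon}, so it goes in M[S, t] for t ∈ {}; since epsilon ∈ FIRST, also for every t ∈ FOLLOW(S) = {$}.
None of these place a production in M[S, c].

none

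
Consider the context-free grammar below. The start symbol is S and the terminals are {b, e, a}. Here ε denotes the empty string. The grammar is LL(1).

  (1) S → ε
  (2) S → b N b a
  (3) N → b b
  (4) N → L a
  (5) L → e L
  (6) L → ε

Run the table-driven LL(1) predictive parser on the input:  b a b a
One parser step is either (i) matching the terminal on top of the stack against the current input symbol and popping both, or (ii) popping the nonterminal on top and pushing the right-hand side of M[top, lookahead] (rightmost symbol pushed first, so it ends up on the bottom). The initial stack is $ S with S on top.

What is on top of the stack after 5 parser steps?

step 1: stack=$ S  input=b a b a $  — expand S → b N b a
step 2: stack=$ a b N b  input=b a b a $  — match b
step 3: stack=$ a b N  input=a b a $  — expand N → L a
step 4: stack=$ a b a L  input=a b a $  — expand L → ε
step 5: stack=$ a b a  input=a b a $  — match a
Stack after step 5: $ a b (top = b).

b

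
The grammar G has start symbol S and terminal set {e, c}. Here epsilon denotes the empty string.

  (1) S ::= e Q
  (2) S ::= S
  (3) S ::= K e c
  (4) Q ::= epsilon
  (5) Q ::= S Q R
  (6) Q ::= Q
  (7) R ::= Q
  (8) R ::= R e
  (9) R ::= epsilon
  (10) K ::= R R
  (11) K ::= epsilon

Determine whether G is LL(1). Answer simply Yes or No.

No

FIRST(S) = {e}
FIRST(Q) = {epsilon, e}
FIRST(R) = {epsilon, e}
FIRST(K) = {epsilon, e}
FOLLOW(S) = {$, e}
FOLLOW(Q) = {$, e}
FOLLOW(R) = {$, e}
FOLLOW(K) = {e}
Cell M[K, e] receives both K ::= R R and K ::= epsilon — the grammar is not LL(1).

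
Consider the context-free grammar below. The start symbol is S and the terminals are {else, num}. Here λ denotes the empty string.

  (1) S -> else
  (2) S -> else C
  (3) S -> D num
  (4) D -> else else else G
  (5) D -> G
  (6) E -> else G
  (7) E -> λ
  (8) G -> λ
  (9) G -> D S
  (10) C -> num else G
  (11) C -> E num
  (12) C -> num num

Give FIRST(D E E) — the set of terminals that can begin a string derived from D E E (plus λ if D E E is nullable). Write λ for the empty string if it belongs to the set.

{λ, else, num}

FIRST(E): from E->else G we get {else}; from E->λ we get {λ}. So FIRST(E) = {λ, else}.
FIRST(C): from C->num else G we get {num}; from C->E num we get {else, num}; from C->num num we get {num}. So FIRST(C) = {else, num}.
FIRST(S): from S->else we get {else}; from S->else C we get {else}; from S->D num we get {else, num}. So FIRST(S) = {else, num}.
FIRST(D): from D->else else else G we get {else}; from D->G we get {λ, else, num}. So FIRST(D) = {λ, else, num}.
FIRST(G): from G->λ we get {λ}; from G->D S we get {else, num}. So FIRST(G) = {λ, else, num}.
FIRST(D E E): take FIRST of each symbol in turn, carrying on past any symbol whose FIRST contains λ; result {λ, else, num}.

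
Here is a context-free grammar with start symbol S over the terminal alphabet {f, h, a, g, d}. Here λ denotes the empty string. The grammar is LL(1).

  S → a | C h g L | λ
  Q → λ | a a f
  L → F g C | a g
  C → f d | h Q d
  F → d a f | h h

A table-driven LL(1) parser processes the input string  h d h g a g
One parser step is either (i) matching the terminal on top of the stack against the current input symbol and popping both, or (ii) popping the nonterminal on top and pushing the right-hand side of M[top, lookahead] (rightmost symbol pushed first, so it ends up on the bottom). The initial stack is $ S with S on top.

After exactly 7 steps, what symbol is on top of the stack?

step 1: stack=$ S  input=h d h g a g $  — expand S → C h g L
step 2: stack=$ L g h C  input=h d h g a g $  — expand C → h Q d
step 3: stack=$ L g h d Q h  input=h d h g a g $  — match h
step 4: stack=$ L g h d Q  input=d h g a g $  — expand Q → λ
step 5: stack=$ L g h d  input=d h g a g $  — match d
step 6: stack=$ L g h  input=h g a g $  — match h
step 7: stack=$ L g  input=g a g $  — match g
Stack after step 7: $ L (top = L).

L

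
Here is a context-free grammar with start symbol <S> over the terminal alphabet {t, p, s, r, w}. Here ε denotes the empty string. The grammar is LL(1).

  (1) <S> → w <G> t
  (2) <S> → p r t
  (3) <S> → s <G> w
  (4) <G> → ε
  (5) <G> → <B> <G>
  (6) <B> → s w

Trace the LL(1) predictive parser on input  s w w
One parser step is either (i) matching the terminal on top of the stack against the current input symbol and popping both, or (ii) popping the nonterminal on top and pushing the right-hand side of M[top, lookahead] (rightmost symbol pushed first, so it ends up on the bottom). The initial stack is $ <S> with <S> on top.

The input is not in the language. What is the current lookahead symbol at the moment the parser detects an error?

     Stack      Input    Action
  1  $ <S>      s w w $  expand <S> → s <G> w
  2  $ w <G> s  s w w $  match s
  3  $ w <G>    w w $    expand <G> → ε
  4  $ w        w w $    match w
  5  $          w $      error: stack empty but input remains

w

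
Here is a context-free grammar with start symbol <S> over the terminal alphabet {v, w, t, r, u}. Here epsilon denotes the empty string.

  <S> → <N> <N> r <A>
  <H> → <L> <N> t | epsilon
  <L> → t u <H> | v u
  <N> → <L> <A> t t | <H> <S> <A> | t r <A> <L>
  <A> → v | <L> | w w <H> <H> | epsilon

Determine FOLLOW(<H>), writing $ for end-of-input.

{$, r, t, v, w}

FIRST(<L>) = {t, v}
FIRST(<H>) = {epsilon, t, v}  (via <L> <N> t)
FIRST(<A>) = {epsilon, t, v, w}  (via <L>)
FIRST(<S>) = {t, v}  (via <N> <N> r <A>)
FIRST(<N>) = {t, v}  (via <L> <A> t t, <H> <S> <A>)
FOLLOW(<S>) includes $ since <S> is the start symbol.
FOLLOW(<N>): in <S>→<N> <N> r <A> (occurrence 1), <N> is followed by <N> r <A> with FIRST {t, v}; in <S>→<N> <N> r <A> (occurrence 2), <N> is followed by r <A> with FIRST {r}; in <H>→<L> <N> t, <N> is followed by t with FIRST {t}. Thus FOLLOW(<N>) = {r, t, v}.
FOLLOW(<S>): in <N>→<H> <S> <A>, <S> is followed by <A> with FIRST {epsilon, t, v, w}; in <N>→<H> <S> <A>, the suffix after <S> is nullable, so FOLLOW(<S>) ⊇ FOLLOW(<N>) = {r, t, v}. Thus FOLLOW(<S>) = {$, r, t, v, w}.
FOLLOW(<A>): in <S>→<N> <N> r <A>, the suffix after <A> is empty, so FOLLOW(<A>) ⊇ FOLLOW(<S>) = {$, r, t, v, w}; in <N>→<L> <A> t t, <A> is followed by t t with FIRST {t}; in <N>→<H> <S> <A>, the suffix after <A> is empty, so FOLLOW(<A>) ⊇ FOLLOW(<N>) = {r, t, v}; in <N>→t r <A> <L>, <A> is followed by <L> with FIRST {t, v}. Thus FOLLOW(<A>) = {$, r, t, v, w}.
FOLLOW(<L>): in <H>→<L> <N> t, <L> is followed by <N> t with FIRST {t, v}; in <N>→<L> <A> t t, <L> is followed by <A> t t with FIRST {t, v, w}; in <N>→t r <A> <L>, the suffix after <L> is empty, so FOLLOW(<L>) ⊇ FOLLOW(<N>) = {r, t, v}; in <A>→<L>, the suffix after <L> is empty, so FOLLOW(<L>) ⊇ FOLLOW(<A>) = {$, r, t, v, w}. Thus FOLLOW(<L>) = {$, r, t, v, w}.
FOLLOW(<H>): in <L>→t u <H>, the suffix after <H> is empty, so FOLLOW(<H>) ⊇ FOLLOW(<L>) = {$, r, t, v, w}; in <N>→<H> <S> <A>, <H> is followed by <S> <A> with FIRST {t, v}; in <A>→w w <H> <H> (occurrence 1), <H> is followed by <H> with FIRST {epsilon, t, v}; in <A>→w w <H> <H> (occurrence 1), the suffix after <H> is nullable, so FOLLOW(<H>) ⊇ FOLLOW(<A>) = {$, r, t, v, w}; in <A>→w w <H> <H> (occurrence 2), the suffix after <H> is empty, so FOLLOW(<H>) ⊇ FOLLOW(<A>) = {$, r, t, v, w}. Thus FOLLOW(<H>) = {$, r, t, v, w}.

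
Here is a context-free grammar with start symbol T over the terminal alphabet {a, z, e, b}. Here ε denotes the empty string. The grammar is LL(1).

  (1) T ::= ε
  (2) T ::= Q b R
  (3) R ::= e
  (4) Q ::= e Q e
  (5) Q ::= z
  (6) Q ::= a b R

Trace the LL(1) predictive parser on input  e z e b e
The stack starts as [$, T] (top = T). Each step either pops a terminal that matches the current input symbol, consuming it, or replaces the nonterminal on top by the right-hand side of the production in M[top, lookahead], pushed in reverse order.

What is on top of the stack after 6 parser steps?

     Stack        Input        Action
  1  $ T          e z e b e $  expand T ::= Q b R
  2  $ R b Q      e z e b e $  expand Q ::= e Q e
  3  $ R b e Q e  e z e b e $  match e
  4  $ R b e Q    z e b e $    expand Q ::= z
  5  $ R b e z    z e b e $    match z
  6  $ R b e      e b e $      match e
Stack after step 6: $ R b (top = b).

b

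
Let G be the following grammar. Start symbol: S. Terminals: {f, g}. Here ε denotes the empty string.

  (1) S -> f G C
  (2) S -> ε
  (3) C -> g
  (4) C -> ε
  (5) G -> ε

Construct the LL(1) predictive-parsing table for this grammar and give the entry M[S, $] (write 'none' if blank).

S -> ε

FIRST(S) = {ε, f}
FIRST(C) = {ε, g}
FIRST(G) = {ε}
FOLLOW(S) includes $ since S is the start symbol.
FOLLOW(S): S appears on no right-hand side. Thus FOLLOW(S) = {$}.
For S -> f G C: FIRST(f G C) = {f}, so it goes in M[S, t] for t ∈ {f}.
For S -> ε: FIRST(ε) = {ε}, so it goes in M[S, t] for t ∈ {}; since ε ∈ FIRST, also for every t ∈ FOLLOW(S) = {$}.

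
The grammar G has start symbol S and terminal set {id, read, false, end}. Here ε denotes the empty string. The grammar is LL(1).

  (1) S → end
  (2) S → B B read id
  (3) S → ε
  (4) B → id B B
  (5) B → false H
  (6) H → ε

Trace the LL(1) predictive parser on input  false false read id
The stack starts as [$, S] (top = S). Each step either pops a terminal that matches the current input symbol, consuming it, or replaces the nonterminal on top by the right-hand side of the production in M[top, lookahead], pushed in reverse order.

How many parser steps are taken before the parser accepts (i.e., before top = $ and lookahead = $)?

9

     Stack                Input                  Action
  1  $ S                  false false read id $  expand S → B B read id
  2  $ id read B B        false false read id $  expand B → false H
  3  $ id read B H false  false false read id $  match false
  4  $ id read B H        false read id $        expand H → ε
  5  $ id read B          false read id $        expand B → false H
  6  $ id read H false    false read id $        match false
  7  $ id read H          read id $              expand H → ε
  8  $ id read            read id $              match read
  9  $ id                 id $                   match id
Accept reached after 9 steps.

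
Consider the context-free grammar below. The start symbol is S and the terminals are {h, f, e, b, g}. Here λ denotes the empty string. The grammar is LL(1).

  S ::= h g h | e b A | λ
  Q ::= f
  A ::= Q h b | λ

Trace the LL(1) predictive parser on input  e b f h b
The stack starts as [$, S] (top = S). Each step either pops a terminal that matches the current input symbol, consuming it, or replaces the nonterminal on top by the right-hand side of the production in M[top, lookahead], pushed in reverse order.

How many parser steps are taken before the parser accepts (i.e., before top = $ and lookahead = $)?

     Stack    Input        Action
  1  $ S      e b f h b $  expand S ::= e b A
  2  $ A b e  e b f h b $  match e
  3  $ A b    b f h b $    match b
  4  $ A      f h b $      expand A ::= Q h b
  5  $ b h Q  f h b $      expand Q ::= f
  6  $ b h f  f h b $      match f
  7  $ b h    h b $        match h
  8  $ b      b $          match b
Accept reached after 8 steps.

8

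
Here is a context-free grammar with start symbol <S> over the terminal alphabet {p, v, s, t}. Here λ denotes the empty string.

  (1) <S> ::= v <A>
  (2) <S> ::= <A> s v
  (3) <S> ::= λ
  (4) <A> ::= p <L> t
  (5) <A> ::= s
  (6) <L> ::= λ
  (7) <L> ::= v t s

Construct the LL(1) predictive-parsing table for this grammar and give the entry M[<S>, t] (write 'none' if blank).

FIRST(<A>) = {p, s}
FIRST(<L>) = {λ, v}
FIRST(<S>) = {λ, p, s, v}  (via <A> s v)
FOLLOW(<S>) includes $ since <S> is the start symbol.
FOLLOW(<S>): <S> appears on no right-hand side. Thus FOLLOW(<S>) = {$}.
For <S> ::= v <A>: FIRST(v <A>) = {v}, so it goes in M[<S>, t] for t ∈ {v}.
For <S> ::= <A> s v: FIRST(<A> s v) = {p, s}, so it goes in M[<S>, t] for t ∈ {p, s}.
For <S> ::= λ: FIRST(λ) = {λ}, so it goes in M[<S>, t] for t ∈ {}; since λ ∈ FIRST, also for every t ∈ FOLLOW(<S>) = {$}.
None of these place a production in M[<S>, t].

none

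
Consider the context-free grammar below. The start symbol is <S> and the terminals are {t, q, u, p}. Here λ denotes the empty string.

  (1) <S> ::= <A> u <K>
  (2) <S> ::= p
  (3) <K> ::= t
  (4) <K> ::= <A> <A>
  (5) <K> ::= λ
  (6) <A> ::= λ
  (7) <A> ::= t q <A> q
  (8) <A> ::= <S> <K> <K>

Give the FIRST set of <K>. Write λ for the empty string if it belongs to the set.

{λ, p, t, u}

FIRST(<S>) = {p, t, u}  (via <A> u <K>)
FIRST(<A>) = {λ, p, t, u}  (via <S> <K> <K>)
FIRST(<K>) = {λ, p, t, u}  (via <A> <A>)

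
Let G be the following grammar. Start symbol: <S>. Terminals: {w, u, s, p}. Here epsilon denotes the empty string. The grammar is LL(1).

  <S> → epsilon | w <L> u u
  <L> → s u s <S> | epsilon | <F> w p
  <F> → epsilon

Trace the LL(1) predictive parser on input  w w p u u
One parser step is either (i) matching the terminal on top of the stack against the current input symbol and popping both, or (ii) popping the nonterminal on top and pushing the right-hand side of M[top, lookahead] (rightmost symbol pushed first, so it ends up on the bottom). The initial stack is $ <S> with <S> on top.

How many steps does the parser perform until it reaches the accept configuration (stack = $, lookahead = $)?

     Stack          Input        Action
  1  $ <S>          w w p u u $  expand <S> → w <L> u u
  2  $ u u <L> w    w w p u u $  match w
  3  $ u u <L>      w p u u $    expand <L> → <F> w p
  4  $ u u p w <F>  w p u u $    expand <F> → epsilon
  5  $ u u p w      w p u u $    match w
  6  $ u u p        p u u $      match p
  7  $ u u          u u $        match u
  8  $ u            u $          match u
Accept reached after 8 steps.

8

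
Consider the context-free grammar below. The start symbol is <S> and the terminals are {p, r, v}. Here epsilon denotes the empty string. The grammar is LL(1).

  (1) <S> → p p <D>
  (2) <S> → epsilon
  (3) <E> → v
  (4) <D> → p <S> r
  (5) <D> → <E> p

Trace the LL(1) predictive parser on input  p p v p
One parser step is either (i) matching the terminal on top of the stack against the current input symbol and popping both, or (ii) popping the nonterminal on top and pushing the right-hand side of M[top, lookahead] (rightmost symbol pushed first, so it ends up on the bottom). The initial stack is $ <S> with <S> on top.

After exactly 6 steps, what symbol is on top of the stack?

     Stack      Input      Action
  1  $ <S>      p p v p $  expand <S> → p p <D>
  2  $ <D> p p  p p v p $  match p
  3  $ <D> p    p v p $    match p
  4  $ <D>      v p $      expand <D> → <E> p
  5  $ p <E>    v p $      expand <E> → v
  6  $ p v      v p $      match v
Stack after step 6: $ p (top = p).

p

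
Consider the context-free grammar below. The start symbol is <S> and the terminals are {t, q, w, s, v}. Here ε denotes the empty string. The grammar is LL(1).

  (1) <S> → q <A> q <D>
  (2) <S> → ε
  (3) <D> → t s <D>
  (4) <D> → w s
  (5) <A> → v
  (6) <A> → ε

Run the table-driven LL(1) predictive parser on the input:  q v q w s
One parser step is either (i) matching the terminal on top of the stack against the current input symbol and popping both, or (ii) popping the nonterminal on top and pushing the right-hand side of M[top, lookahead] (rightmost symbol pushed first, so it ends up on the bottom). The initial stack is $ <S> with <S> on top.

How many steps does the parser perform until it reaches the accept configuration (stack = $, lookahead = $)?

     Stack          Input        Action
  1  $ <S>          q v q w s $  expand <S> → q <A> q <D>
  2  $ <D> q <A> q  q v q w s $  match q
  3  $ <D> q <A>    v q w s $    expand <A> → v
  4  $ <D> q v      v q w s $    match v
  5  $ <D> q        q w s $      match q
  6  $ <D>          w s $        expand <D> → w s
  7  $ s w          w s $        match w
  8  $ s            s $          match s
Accept reached after 8 steps.

8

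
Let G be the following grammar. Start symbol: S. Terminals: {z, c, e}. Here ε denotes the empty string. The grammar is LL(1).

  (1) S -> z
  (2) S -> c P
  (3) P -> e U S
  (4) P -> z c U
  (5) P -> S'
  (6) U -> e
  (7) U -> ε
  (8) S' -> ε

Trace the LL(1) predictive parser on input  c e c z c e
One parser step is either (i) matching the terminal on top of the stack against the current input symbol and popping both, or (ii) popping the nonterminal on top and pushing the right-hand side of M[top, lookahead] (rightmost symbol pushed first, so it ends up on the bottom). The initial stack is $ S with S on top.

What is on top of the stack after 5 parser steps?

     Stack    Input          Action
  1  $ S      c e c z c e $  expand S -> c P
  2  $ P c    c e c z c e $  match c
  3  $ P      e c z c e $    expand P -> e U S
  4  $ S U e  e c z c e $    match e
  5  $ S U    c z c e $      expand U -> ε
Stack after step 5: $ S (top = S).

S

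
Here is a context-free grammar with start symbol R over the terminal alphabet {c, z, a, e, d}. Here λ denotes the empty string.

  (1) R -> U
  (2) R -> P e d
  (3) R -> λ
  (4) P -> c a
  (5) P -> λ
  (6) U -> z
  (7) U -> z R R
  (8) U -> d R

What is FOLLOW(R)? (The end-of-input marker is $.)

FIRST(P) = {λ, c}
FIRST(U) = {d, z}
FIRST(R) = {λ, c, d, e, z}  (via U, P e d)
FOLLOW(R) includes $ since R is the start symbol.
FOLLOW(P): in R->P e d, P is followed by e d with FIRST {e}. Thus FOLLOW(P) = {e}.
FOLLOW(R): in U->z R R (occurrence 1), R is followed by R with FIRST {λ, c, d, e, z}; in U->z R R (occurrence 1), the suffix after R is nullable, so FOLLOW(R) ⊇ FOLLOW(U) = {$, c, d, e, z}; in U->z R R (occurrence 2), the suffix after R is empty, so FOLLOW(R) ⊇ FOLLOW(U) = {$, c, d, e, z}; in U->d R, the suffix after R is empty, so FOLLOW(R) ⊇ FOLLOW(U) = {$, c, d, e, z}. Thus FOLLOW(R) = {$, c, d, e, z}.
FOLLOW(U): in R->U, the suffix after U is empty, so FOLLOW(U) ⊇ FOLLOW(R) = {$, c, d, e, z}. Thus FOLLOW(U) = {$, c, d, e, z}.

{$, c, d, e, z}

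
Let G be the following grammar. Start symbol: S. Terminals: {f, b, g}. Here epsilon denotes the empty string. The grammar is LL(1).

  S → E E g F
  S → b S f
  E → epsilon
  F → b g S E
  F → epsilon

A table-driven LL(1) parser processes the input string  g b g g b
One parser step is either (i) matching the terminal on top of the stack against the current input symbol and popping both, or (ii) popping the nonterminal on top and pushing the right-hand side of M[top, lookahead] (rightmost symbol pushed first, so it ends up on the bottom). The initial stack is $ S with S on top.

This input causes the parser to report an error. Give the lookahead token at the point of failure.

      Stack        Input        Action
   1  $ S          g b g g b $  expand S → E E g F
   2  $ F g E E    g b g g b $  expand E → epsilon
   3  $ F g E      g b g g b $  expand E → epsilon
   4  $ F g        g b g g b $  match g
   5  $ F          b g g b $    expand F → b g S E
   6  $ E S g b    b g g b $    match b
   7  $ E S g      g g b $      match g
   8  $ E S        g b $        expand S → E E g F
   9  $ E F g E E  g b $        expand E → epsilon
  10  $ E F g E    g b $        expand E → epsilon
  11  $ E F g      g b $        match g
  12  $ E F        b $          expand F → b g S E
  13  $ E E S g b  b $          match b
  14  $ E E S g    $            error: top is terminal g but lookahead is $

$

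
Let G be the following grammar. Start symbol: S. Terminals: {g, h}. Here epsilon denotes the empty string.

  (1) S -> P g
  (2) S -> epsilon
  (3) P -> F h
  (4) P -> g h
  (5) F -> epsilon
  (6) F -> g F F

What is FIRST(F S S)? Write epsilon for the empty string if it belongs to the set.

{epsilon, g, h}

FIRST(F): from F->epsilon we get {epsilon}; from F->g F F we get {g}. So FIRST(F) = {epsilon, g}.
FIRST(P): from P->F h we get {g, h}; from P->g h we get {g}. So FIRST(P) = {g, h}.
FIRST(S): from S->P g we get {g, h}; from S->epsilon we get {epsilon}. So FIRST(S) = {epsilon, g, h}.
FIRST(F S S): take FIRST of each symbol in turn, carrying on past any symbol whose FIRST contains epsilon; result {epsilon, g, h}.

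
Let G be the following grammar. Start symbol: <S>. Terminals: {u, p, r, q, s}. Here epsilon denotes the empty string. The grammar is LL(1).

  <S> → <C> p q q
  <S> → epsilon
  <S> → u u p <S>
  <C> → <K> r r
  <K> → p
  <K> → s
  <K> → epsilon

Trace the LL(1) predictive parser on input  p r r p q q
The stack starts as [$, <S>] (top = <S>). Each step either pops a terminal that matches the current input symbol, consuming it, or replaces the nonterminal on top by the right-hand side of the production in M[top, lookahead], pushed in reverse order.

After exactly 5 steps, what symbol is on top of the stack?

step 1: stack=$ <S>  input=p r r p q q $  — expand <S> → <C> p q q
step 2: stack=$ q q p <C>  input=p r r p q q $  — expand <C> → <K> r r
step 3: stack=$ q q p r r <K>  input=p r r p q q $  — expand <K> → p
step 4: stack=$ q q p r r p  input=p r r p q q $  — match p
step 5: stack=$ q q p r r  input=r r p q q $  — match r
Stack after step 5: $ q q p r (top = r).

r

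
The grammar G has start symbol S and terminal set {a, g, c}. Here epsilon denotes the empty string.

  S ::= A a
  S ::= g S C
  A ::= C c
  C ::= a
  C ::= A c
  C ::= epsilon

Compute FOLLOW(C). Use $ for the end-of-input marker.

{$, a, c}

FIRST(S): from S::=A a we get {a, c}; from S::=g S C we get {g}. So FIRST(S) = {a, c, g}.
FIRST(A): from A::=C c we get {a, c}. So FIRST(A) = {a, c}.
FIRST(C): from C::=a we get {a}; from C::=A c we get {a, c}; from C::=epsilon we get {epsilon}. So FIRST(C) = {epsilon, a, c}.
FOLLOW(S) includes $ since S is the start symbol.
FOLLOW(S): in S::=g S C, S is followed by C with FIRST {epsilon, a, c}; in S::=g S C, the suffix after S is nullable (adds nothing new). Thus FOLLOW(S) = {$, a, c}.
FOLLOW(A): in S::=A a, A is followed by a with FIRST {a}; in C::=A c, A is followed by c with FIRST {c}. Thus FOLLOW(A) = {a, c}.
FOLLOW(C): in S::=g S C, the suffix after C is empty, so FOLLOW(C) ⊇ FOLLOW(S) = {$, a, c}; in A::=C c, C is followed by c with FIRST {c}. Thus FOLLOW(C) = {$, a, c}.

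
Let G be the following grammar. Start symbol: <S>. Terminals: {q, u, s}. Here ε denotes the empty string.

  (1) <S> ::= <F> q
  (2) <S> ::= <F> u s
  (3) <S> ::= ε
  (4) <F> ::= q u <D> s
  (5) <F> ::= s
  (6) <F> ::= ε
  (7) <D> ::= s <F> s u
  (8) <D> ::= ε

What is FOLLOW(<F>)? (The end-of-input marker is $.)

FIRST(<F>): from <F>::=q u <D> s we get {q}; from <F>::=s we get {s}; from <F>::=ε we get {ε}. So FIRST(<F>) = {ε, q, s}.
FIRST(<D>): from <D>::=s <F> s u we get {s}; from <D>::=ε we get {ε}. So FIRST(<D>) = {ε, s}.
FIRST(<S>): from <S>::=<F> q we get {q, s}; from <S>::=<F> u s we get {q, s, u}; from <S>::=ε we get {ε}. So FIRST(<S>) = {ε, q, s, u}.
FOLLOW(<S>) includes $ since <S> is the start symbol.
FOLLOW(<S>): <S> appears on no right-hand side. Thus FOLLOW(<S>) = {$}.
FOLLOW(<F>): in <S>::=<F> q, <F> is followed by q with FIRST {q}; in <S>::=<F> u s, <F> is followed by u s with FIRST {u}; in <D>::=s <F> s u, <F> is followed by s u with FIRST {s}. Thus FOLLOW(<F>) = {q, s, u}.
FOLLOW(<D>): in <F>::=q u <D> s, <D> is followed by s with FIRST {s}. Thus FOLLOW(<D>) = {s}.

{q, s, u}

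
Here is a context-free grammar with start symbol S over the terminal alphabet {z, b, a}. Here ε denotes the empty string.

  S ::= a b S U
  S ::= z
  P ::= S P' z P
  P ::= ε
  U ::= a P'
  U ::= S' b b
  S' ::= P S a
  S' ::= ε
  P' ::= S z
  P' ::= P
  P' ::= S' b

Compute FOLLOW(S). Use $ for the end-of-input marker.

{$, a, b, z}

FIRST(S) = {a, z}
FIRST(P) = {ε, a, z}  (via S P' z P)
FIRST(S') = {ε, a, z}  (via P S a)
FIRST(U) = {a, b, z}  (via S' b b)
FIRST(P') = {ε, a, b, z}  (via S z, P, S' b)
FOLLOW(S) includes $ since S is the start symbol.
FOLLOW(S): in S::=a b S U, S is followed by U with FIRST {a, b, z}; in P::=S P' z P, S is followed by P' z P with FIRST {a, b, z}; in S'::=P S a, S is followed by a with FIRST {a}; in P'::=S z, S is followed by z with FIRST {z}. Thus FOLLOW(S) = {$, a, b, z}.
FOLLOW(U): in S::=a b S U, the suffix after U is empty, so FOLLOW(U) ⊇ FOLLOW(S) = {$, a, b, z}. Thus FOLLOW(U) = {$, a, b, z}.
FOLLOW(S'): in U::=S' b b, S' is followed by b b with FIRST {b}; in P'::=S' b, S' is followed by b with FIRST {b}. Thus FOLLOW(S') = {b}.
FOLLOW(P'): in P::=S P' z P, P' is followed by z P with FIRST {z}; in U::=a P', the suffix after P' is empty, so FOLLOW(P') ⊇ FOLLOW(U) = {$, a, b, z}. Thus FOLLOW(P') = {$, a, b, z}.
FOLLOW(P): in P::=S P' z P, the suffix after P is empty (adds nothing new); in S'::=P S a, P is followed by S a with FIRST {a, z}; in P'::=P, the suffix after P is empty, so FOLLOW(P) ⊇ FOLLOW(P') = {$, a, b, z}. Thus FOLLOW(P) = {$, a, b, z}.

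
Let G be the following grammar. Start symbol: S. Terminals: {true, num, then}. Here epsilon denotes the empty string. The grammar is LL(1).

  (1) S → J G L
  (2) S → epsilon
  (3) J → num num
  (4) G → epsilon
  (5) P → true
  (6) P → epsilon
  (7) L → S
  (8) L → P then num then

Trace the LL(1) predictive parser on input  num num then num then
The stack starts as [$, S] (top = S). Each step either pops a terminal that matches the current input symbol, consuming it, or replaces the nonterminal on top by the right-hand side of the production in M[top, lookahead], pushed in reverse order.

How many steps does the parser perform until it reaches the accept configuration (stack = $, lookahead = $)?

10

step 1: stack=$ S  input=num num then num then $  — expand S → J G L
step 2: stack=$ L G J  input=num num then num then $  — expand J → num num
step 3: stack=$ L G num num  input=num num then num then $  — match num
step 4: stack=$ L G num  input=num then num then $  — match num
step 5: stack=$ L G  input=then num then $  — expand G → epsilon
step 6: stack=$ L  input=then num then $  — expand L → P then num then
step 7: stack=$ then num then P  input=then num then $  — expand P → epsilon
step 8: stack=$ then num then  input=then num then $  — match then
step 9: stack=$ then num  input=num then $  — match num
step 10: stack=$ then  input=then $  — match then
Accept reached after 10 steps.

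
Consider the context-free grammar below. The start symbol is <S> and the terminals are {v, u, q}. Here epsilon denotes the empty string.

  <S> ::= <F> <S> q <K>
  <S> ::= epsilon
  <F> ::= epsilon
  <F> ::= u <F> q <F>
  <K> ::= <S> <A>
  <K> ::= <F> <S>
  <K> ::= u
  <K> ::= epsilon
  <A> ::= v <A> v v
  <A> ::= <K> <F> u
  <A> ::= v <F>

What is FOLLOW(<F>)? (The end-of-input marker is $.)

FIRST(<F>) = {epsilon, u}
FIRST(<S>) = {epsilon, q, u}  (via <F> <S> q <K>)
FIRST(<K>) = {epsilon, q, u, v}  (via <S> <A>, <F> <S>)
FIRST(<A>) = {q, u, v}  (via <K> <F> u)
FOLLOW(<S>) includes $ since <S> is the start symbol.
FOLLOW(<S>): in <S>::=<F> <S> q <K>, <S> is followed by q <K> with FIRST {q}; in <K>::=<S> <A>, <S> is followed by <A> with FIRST {q, u, v}; in <K>::=<F> <S>, the suffix after <S> is empty, so FOLLOW(<S>) ⊇ FOLLOW(<K>) = {$, q, u, v}. Thus FOLLOW(<S>) = {$, q, u, v}.
FOLLOW(<K>): in <S>::=<F> <S> q <K>, the suffix after <K> is empty, so FOLLOW(<K>) ⊇ FOLLOW(<S>) = {$, q, u, v}; in <A>::=<K> <F> u, <K> is followed by <F> u with FIRST {u}. Thus FOLLOW(<K>) = {$, q, u, v}.
FOLLOW(<A>): in <K>::=<S> <A>, the suffix after <A> is empty, so FOLLOW(<A>) ⊇ FOLLOW(<K>) = {$, q, u, v}; in <A>::=v <A> v v, <A> is followed by v v with FIRST {v}. Thus FOLLOW(<A>) = {$, q, u, v}.
FOLLOW(<F>): in <S>::=<F> <S> q <K>, <F> is followed by <S> q <K> with FIRST {q, u}; in <F>::=u <F> q <F> (occurrence 1), <F> is followed by q <F> with FIRST {q}; in <F>::=u <F> q <F> (occurrence 2), the suffix after <F> is empty (adds nothing new); in <K>::=<F> <S>, <F> is followed by <S> with FIRST {epsilon, q, u}; in <K>::=<F> <S>, the suffix after <F> is nullable, so FOLLOW(<F>) ⊇ FOLLOW(<K>) = {$, q, u, v}; in <A>::=<K> <F> u, <F> is followed by u with FIRST {u}; in <A>::=v <F>, the suffix after <F> is empty, so FOLLOW(<F>) ⊇ FOLLOW(<A>) = {$, q, u, v}. Thus FOLLOW(<F>) = {$, q, u, v}.

{$, q, u, v}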